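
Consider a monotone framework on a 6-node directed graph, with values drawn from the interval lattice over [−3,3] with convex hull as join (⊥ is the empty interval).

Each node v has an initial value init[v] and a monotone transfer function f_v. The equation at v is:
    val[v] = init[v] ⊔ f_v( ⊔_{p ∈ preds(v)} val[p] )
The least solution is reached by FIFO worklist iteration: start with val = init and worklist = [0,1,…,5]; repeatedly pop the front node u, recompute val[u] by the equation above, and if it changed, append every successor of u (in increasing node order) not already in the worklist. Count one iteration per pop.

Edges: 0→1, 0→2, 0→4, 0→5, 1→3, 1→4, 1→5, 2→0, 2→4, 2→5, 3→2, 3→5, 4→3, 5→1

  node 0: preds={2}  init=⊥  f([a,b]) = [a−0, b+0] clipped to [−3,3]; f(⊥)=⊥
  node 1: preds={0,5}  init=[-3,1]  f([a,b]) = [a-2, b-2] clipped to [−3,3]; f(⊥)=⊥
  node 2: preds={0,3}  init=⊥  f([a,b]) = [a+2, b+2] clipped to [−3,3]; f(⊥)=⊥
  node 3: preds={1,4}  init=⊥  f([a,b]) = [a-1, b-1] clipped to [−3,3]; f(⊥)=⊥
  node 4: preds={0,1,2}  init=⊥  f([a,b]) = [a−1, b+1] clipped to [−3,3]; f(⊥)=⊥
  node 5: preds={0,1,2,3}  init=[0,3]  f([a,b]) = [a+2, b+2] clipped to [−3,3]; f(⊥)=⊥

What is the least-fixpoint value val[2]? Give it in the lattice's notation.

Iteration log — 20 steps:
  step 1. node 0  ⊔preds=⊥  new=⊥  stable
  step 2. node 1  ⊔preds=[0,3]  new=[-3,1]  stable
  step 3. node 2  ⊔preds=⊥  new=⊥  stable
  step 4. node 3  ⊔preds=[-3,1]  new=[-3,0]  old=⊥  +wl: 2
  step 5. node 4  ⊔preds=[-3,1]  new=[-3,2]  old=⊥  +wl: 3
  step 6. node 5  ⊔preds=[-3,1]  new=[-1,3]  old=[0,3]  +wl: 1
  step 7. node 2  ⊔preds=[-3,0]  new=[-1,2]  old=⊥  +wl: 0,4,5
  step 8. node 3  ⊔preds=[-3,2]  new=[-3,1]  old=[-3,0]  +wl: 2
  step 9. node 1  ⊔preds=[-1,3]  new=[-3,1]  stable
  step 10. node 0  ⊔preds=[-1,2]  new=[-1,2]  old=⊥  +wl: 1
  step 11. node 4  ⊔preds=[-3,2]  new=[-3,3]  old=[-3,2]  +wl: 3
  step 12. node 5  ⊔preds=[-3,2]  new=[-1,3]  stable
  step 13. node 2  ⊔preds=[-3,2]  new=[-1,3]  old=[-1,2]  +wl: 0,4,5
  step 14. node 1  ⊔preds=[-1,3]  new=[-3,1]  stable
  step 15. node 3  ⊔preds=[-3,3]  new=[-3,2]  old=[-3,1]  +wl: 2
  step 16. node 0  ⊔preds=[-1,3]  new=[-1,3]  old=[-1,2]  +wl: 1
  step 17. node 4  ⊔preds=[-3,3]  new=[-3,3]  stable
  step 18. node 5  ⊔preds=[-3,3]  new=[-1,3]  stable
  step 19. node 2  ⊔preds=[-3,3]  new=[-1,3]  stable
  step 20. node 1  ⊔preds=[-1,3]  new=[-3,1]  stable

Least fixpoint reached:
  node 0: [-1,3]
  node 1: [-3,1]
  node 2: [-1,3]
  node 3: [-3,2]
  node 4: [-3,3]
  node 5: [-1,3]

[-1,3]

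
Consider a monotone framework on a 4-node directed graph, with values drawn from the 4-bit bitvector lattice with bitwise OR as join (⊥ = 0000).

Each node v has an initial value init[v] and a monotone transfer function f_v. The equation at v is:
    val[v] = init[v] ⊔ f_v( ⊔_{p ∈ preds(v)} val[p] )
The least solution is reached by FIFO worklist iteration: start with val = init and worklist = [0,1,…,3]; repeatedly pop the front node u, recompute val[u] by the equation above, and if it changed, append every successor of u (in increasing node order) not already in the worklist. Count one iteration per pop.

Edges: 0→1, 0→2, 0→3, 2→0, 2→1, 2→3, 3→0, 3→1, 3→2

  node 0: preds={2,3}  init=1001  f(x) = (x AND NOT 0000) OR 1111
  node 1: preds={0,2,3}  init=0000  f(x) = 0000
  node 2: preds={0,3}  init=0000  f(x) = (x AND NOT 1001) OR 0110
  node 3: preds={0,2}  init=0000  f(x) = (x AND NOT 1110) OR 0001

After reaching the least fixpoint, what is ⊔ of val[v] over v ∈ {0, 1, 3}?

1111

Worklist (7 pops):
  #1 pop 0: in=0000 → 1111 (was 1001); enqueue []
  #2 pop 1: in=1111 → 0000 (no change)
  #3 pop 2: in=1111 → 0110 (was 0000); enqueue [0,1]
  #4 pop 3: in=1111 → 0001 (was 0000); enqueue [2]
  #5 pop 0: in=0111 → 1111 (no change)
  #6 pop 1: in=1111 → 0000 (no change)
  #7 pop 2: in=1111 → 0110 (no change)

Fixpoint:
  val[0] = 1111
  val[1] = 0000
  val[2] = 0110
  val[3] = 0001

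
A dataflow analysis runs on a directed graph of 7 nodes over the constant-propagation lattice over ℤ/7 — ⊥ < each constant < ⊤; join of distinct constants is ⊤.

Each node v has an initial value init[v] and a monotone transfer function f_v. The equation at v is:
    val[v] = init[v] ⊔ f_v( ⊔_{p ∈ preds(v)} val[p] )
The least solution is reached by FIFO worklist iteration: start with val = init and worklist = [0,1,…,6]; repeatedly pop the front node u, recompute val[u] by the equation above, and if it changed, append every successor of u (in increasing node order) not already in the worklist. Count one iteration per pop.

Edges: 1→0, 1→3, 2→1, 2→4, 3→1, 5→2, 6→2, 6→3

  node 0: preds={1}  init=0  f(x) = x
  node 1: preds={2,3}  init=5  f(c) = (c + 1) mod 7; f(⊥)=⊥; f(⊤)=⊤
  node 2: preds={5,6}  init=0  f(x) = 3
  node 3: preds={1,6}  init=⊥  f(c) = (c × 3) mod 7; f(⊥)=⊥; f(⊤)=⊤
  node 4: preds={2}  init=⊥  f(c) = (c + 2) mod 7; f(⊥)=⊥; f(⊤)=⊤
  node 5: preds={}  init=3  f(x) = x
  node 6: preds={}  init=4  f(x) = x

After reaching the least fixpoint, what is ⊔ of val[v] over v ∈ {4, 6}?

⊤

Trace (9 dequeues):
  [1] u=0 | in 5 | out ⊤ | prev 0 | push {}
  [2] u=1 | in 0 | out ⊤ | prev 5 | push {0}
  [3] u=2 | in ⊤ | out ⊤ | prev 0 | push {1}
  [4] u=3 | in ⊤ | out ⊤ | prev ⊥ | push {}
  [5] u=4 | in ⊤ | out ⊤ | prev ⊥ | push {}
  [6] u=5 | in ⊥ | out 3 | ==
  [7] u=6 | in ⊥ | out 4 | ==
  [8] u=0 | in ⊤ | out ⊤ | ==
  [9] u=1 | in ⊤ | out ⊤ | ==

Converged values:
  [0] ⊤
  [1] ⊤
  [2] ⊤
  [3] ⊤
  [4] ⊤
  [5] 3
  [6] 4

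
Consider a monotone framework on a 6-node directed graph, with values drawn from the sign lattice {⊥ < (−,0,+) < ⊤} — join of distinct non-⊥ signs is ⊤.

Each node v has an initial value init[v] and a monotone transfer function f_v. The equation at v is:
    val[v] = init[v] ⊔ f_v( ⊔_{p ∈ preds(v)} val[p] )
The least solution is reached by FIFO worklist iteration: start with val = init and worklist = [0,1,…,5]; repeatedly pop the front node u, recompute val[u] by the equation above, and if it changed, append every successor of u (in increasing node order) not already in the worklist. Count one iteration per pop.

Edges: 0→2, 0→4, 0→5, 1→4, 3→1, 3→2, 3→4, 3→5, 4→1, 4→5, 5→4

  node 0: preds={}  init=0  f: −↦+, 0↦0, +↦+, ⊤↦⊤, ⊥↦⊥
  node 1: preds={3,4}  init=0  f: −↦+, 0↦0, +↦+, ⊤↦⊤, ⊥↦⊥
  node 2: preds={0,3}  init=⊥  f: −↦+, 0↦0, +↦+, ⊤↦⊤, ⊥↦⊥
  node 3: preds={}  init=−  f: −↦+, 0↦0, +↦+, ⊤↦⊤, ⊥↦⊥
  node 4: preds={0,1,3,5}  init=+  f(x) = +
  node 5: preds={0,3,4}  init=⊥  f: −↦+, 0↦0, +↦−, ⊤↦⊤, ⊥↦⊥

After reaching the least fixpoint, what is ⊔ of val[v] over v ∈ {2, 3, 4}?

Worklist (7 pops):
  #1 pop 0: in=⊥ → 0 (no change)
  #2 pop 1: in=⊤ → ⊤ (was 0); enqueue []
  #3 pop 2: in=⊤ → ⊤ (was ⊥); enqueue []
  #4 pop 3: in=⊥ → − (no change)
  #5 pop 4: in=⊤ → + (no change)
  #6 pop 5: in=⊤ → ⊤ (was ⊥); enqueue [4]
  #7 pop 4: in=⊤ → + (no change)

Fixpoint:
  val[0] = 0
  val[1] = ⊤
  val[2] = ⊤
  val[3] = −
  val[4] = +
  val[5] = ⊤

⊤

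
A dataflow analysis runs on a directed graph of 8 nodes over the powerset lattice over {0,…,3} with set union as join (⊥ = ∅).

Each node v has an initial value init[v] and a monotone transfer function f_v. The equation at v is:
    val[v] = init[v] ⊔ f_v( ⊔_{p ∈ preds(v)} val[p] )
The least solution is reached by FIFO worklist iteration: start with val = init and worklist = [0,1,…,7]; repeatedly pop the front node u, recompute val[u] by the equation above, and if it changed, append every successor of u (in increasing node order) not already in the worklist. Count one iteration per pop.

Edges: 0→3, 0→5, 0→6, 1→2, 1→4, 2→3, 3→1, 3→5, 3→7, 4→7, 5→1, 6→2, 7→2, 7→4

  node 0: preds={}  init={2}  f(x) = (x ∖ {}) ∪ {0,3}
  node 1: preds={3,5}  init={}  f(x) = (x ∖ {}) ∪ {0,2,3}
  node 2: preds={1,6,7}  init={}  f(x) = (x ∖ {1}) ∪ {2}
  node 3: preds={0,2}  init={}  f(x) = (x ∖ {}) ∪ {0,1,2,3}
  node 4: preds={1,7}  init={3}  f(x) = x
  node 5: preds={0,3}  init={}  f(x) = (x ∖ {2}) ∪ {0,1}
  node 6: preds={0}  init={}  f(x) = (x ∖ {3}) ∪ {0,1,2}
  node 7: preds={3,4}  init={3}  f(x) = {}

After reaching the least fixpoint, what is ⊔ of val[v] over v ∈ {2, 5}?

{0,1,2,3}

Worklist (12 pops):
  #1 pop 0: in={} → {0,2,3} (was {2}); enqueue []
  #2 pop 1: in={} → {0,2,3} (was {}); enqueue []
  #3 pop 2: in={0,2,3} → {0,2,3} (was {}); enqueue []
  #4 pop 3: in={0,2,3} → {0,1,2,3} (was {}); enqueue [1]
  #5 pop 4: in={0,2,3} → {0,2,3} (was {3}); enqueue []
  #6 pop 5: in={0,1,2,3} → {0,1,3} (was {}); enqueue []
  #7 pop 6: in={0,2,3} → {0,1,2} (was {}); enqueue [2]
  #8 pop 7: in={0,1,2,3} → {3} (no change)
  #9 pop 1: in={0,1,2,3} → {0,1,2,3} (was {0,2,3}); enqueue [4]
  #10 pop 2: in={0,1,2,3} → {0,2,3} (no change)
  #11 pop 4: in={0,1,2,3} → {0,1,2,3} (was {0,2,3}); enqueue [7]
  #12 pop 7: in={0,1,2,3} → {3} (no change)

Fixpoint:
  val[0] = {0,2,3}
  val[1] = {0,1,2,3}
  val[2] = {0,2,3}
  val[3] = {0,1,2,3}
  val[4] = {0,1,2,3}
  val[5] = {0,1,3}
  val[6] = {0,1,2}
  val[7] = {3}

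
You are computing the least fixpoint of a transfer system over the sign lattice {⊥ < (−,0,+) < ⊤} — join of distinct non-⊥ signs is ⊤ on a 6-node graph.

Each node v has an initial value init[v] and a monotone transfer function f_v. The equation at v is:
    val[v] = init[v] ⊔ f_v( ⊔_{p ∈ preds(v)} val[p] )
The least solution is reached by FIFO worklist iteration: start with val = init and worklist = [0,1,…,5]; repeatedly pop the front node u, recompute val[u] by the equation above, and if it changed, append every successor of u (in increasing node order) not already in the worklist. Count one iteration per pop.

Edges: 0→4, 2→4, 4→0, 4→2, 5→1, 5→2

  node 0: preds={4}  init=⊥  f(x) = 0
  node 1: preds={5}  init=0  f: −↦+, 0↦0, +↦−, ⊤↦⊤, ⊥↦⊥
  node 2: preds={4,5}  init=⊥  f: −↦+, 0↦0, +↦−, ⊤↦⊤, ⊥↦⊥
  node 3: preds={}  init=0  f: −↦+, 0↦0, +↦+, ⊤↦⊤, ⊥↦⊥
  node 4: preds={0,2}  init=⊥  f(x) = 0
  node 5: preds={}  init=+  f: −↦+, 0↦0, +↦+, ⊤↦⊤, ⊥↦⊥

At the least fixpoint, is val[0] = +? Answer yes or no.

Worklist (9 pops):
  #1 pop 0: in=⊥ → 0 (was ⊥); enqueue []
  #2 pop 1: in=+ → ⊤ (was 0); enqueue []
  #3 pop 2: in=+ → − (was ⊥); enqueue []
  #4 pop 3: in=⊥ → 0 (no change)
  #5 pop 4: in=⊤ → 0 (was ⊥); enqueue [0,2]
  #6 pop 5: in=⊥ → + (no change)
  #7 pop 0: in=0 → 0 (no change)
  #8 pop 2: in=⊤ → ⊤ (was −); enqueue [4]
  #9 pop 4: in=⊤ → 0 (no change)

Fixpoint:
  val[0] = 0
  val[1] = ⊤
  val[2] = ⊤
  val[3] = 0
  val[4] = 0
  val[5] = +

no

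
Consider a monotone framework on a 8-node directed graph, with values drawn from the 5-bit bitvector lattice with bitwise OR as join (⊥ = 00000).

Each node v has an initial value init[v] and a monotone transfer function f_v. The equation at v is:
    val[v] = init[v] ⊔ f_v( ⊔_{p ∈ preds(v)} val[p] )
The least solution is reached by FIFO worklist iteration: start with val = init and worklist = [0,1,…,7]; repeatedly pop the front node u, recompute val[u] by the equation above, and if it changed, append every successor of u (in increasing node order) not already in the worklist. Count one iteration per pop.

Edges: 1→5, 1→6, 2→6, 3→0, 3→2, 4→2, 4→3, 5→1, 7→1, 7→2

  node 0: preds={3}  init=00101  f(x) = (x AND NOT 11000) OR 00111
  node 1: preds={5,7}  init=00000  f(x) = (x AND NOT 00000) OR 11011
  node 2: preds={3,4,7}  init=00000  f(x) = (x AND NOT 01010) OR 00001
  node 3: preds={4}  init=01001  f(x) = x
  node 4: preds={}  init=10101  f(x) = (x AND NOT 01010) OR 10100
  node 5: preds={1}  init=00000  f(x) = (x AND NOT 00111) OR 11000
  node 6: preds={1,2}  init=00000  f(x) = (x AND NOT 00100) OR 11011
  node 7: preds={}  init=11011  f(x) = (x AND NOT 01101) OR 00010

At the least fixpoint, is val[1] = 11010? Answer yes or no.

no

Iteration log — 11 steps:
  step 1. node 0  ⊔preds=01001  new=00111  old=00101  +wl: 
  step 2. node 1  ⊔preds=11011  new=11011  old=00000  +wl: 
  step 3. node 2  ⊔preds=11111  new=10101  old=00000  +wl: 
  step 4. node 3  ⊔preds=10101  new=11101  old=01001  +wl: 0,2
  step 5. node 4  ⊔preds=00000  new=10101  stable
  step 6. node 5  ⊔preds=11011  new=11000  old=00000  +wl: 1
  step 7. node 6  ⊔preds=11111  new=11011  old=00000  +wl: 
  step 8. node 7  ⊔preds=00000  new=11011  stable
  step 9. node 0  ⊔preds=11101  new=00111  stable
  step 10. node 2  ⊔preds=11111  new=10101  stable
  step 11. node 1  ⊔preds=11011  new=11011  stable

Least fixpoint reached:
  node 0: 00111
  node 1: 11011
  node 2: 10101
  node 3: 11101
  node 4: 10101
  node 5: 11000
  node 6: 11011
  node 7: 11011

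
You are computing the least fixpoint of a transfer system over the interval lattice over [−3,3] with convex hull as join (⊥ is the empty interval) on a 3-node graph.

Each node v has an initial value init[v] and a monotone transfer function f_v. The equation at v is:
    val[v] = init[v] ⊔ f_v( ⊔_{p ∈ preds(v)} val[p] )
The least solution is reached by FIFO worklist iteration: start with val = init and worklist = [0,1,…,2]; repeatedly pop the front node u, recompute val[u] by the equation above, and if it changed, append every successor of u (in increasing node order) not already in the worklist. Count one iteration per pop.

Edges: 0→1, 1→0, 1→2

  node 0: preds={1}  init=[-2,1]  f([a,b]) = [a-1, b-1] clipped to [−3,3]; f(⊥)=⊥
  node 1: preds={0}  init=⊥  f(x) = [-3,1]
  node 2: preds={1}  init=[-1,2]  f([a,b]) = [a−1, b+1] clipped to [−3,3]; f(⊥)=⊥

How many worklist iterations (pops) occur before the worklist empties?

5

Worklist (5 pops):
  #1 pop 0: in=⊥ → [-2,1] (no change)
  #2 pop 1: in=[-2,1] → [-3,1] (was ⊥); enqueue [0]
  #3 pop 2: in=[-3,1] → [-3,2] (was [-1,2]); enqueue []
  #4 pop 0: in=[-3,1] → [-3,1] (was [-2,1]); enqueue [1]
  #5 pop 1: in=[-3,1] → [-3,1] (no change)

Fixpoint:
  val[0] = [-3,1]
  val[1] = [-3,1]
  val[2] = [-3,2]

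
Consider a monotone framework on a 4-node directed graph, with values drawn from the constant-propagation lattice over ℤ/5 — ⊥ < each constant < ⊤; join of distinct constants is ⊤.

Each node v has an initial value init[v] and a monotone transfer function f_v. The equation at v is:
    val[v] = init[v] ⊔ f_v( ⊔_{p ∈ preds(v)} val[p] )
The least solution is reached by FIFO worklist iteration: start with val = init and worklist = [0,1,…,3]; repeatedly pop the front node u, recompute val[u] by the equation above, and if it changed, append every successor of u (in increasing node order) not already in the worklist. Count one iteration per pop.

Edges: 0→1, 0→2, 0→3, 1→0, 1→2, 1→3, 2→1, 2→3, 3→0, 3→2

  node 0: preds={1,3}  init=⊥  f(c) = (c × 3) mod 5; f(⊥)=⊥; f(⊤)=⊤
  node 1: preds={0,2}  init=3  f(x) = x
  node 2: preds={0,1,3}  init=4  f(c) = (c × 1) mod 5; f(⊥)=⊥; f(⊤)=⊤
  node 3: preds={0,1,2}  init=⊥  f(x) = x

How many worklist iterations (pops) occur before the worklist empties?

Trace (8 dequeues):
  [1] u=0 | in 3 | out 4 | prev ⊥ | push {}
  [2] u=1 | in 4 | out ⊤ | prev 3 | push {0}
  [3] u=2 | in ⊤ | out ⊤ | prev 4 | push {1}
  [4] u=3 | in ⊤ | out ⊤ | prev ⊥ | push {2}
  [5] u=0 | in ⊤ | out ⊤ | prev 4 | push {3}
  [6] u=1 | in ⊤ | out ⊤ | ==
  [7] u=2 | in ⊤ | out ⊤ | ==
  [8] u=3 | in ⊤ | out ⊤ | ==

Converged values:
  [0] ⊤
  [1] ⊤
  [2] ⊤
  [3] ⊤

8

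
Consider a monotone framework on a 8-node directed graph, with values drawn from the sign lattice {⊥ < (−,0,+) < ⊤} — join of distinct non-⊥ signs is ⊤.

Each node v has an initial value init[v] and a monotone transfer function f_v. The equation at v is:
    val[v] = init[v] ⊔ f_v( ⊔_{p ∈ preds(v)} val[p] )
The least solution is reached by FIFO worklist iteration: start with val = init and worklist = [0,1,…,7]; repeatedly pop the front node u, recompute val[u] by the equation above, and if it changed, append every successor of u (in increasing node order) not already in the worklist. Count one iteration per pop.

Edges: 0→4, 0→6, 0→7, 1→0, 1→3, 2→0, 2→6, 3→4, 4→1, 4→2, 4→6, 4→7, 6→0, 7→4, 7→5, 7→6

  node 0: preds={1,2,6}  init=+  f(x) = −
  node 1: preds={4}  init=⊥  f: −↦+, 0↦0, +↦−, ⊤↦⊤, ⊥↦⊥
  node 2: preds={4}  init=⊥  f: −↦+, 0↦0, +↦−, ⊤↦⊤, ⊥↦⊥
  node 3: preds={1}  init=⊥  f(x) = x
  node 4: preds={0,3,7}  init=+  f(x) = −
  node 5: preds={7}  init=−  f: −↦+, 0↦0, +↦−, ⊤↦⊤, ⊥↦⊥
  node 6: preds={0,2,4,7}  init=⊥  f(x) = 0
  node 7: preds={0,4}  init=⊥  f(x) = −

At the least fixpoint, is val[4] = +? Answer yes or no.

Trace (17 dequeues):
  [1] u=0 | in ⊥ | out ⊤ | prev + | push {}
  [2] u=1 | in + | out − | prev ⊥ | push {0}
  [3] u=2 | in + | out − | prev ⊥ | push {}
  [4] u=3 | in − | out − | prev ⊥ | push {}
  [5] u=4 | in ⊤ | out ⊤ | prev + | push {1,2}
  [6] u=5 | in ⊥ | out − | ==
  [7] u=6 | in ⊤ | out 0 | prev ⊥ | push {}
  [8] u=7 | in ⊤ | out − | prev ⊥ | push {4,5,6}
  [9] u=0 | in ⊤ | out ⊤ | ==
  [10] u=1 | in ⊤ | out ⊤ | prev − | push {0,3}
  [11] u=2 | in ⊤ | out ⊤ | prev − | push {}
  [12] u=4 | in ⊤ | out ⊤ | ==
  [13] u=5 | in − | out ⊤ | prev − | push {}
  [14] u=6 | in ⊤ | out 0 | ==
  [15] u=0 | in ⊤ | out ⊤ | ==
  [16] u=3 | in ⊤ | out ⊤ | prev − | push {4}
  [17] u=4 | in ⊤ | out ⊤ | ==

Converged values:
  [0] ⊤
  [1] ⊤
  [2] ⊤
  [3] ⊤
  [4] ⊤
  [5] ⊤
  [6] 0
  [7] −

no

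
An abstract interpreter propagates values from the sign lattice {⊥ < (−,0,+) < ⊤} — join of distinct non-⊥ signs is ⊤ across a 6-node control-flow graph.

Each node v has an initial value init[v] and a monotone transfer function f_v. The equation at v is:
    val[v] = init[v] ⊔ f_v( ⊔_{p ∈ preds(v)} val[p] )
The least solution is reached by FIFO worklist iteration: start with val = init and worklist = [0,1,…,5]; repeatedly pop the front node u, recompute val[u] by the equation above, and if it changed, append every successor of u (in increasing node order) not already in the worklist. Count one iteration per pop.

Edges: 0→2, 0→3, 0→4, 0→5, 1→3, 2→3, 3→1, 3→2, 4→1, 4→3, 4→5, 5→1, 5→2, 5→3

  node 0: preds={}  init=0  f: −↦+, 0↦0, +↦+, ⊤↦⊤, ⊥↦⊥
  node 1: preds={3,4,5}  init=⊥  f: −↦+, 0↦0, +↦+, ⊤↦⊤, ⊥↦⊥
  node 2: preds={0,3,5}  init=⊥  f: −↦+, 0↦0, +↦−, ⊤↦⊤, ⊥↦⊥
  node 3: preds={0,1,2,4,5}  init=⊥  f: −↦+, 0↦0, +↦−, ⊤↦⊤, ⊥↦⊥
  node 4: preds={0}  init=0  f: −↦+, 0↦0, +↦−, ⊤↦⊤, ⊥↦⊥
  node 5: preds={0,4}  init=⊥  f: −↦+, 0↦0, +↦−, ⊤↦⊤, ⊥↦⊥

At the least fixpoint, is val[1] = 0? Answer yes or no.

Iteration log — 9 steps:
  step 1. node 0  ⊔preds=⊥  new=0  stable
  step 2. node 1  ⊔preds=0  new=0  old=⊥  +wl: 
  step 3. node 2  ⊔preds=0  new=0  old=⊥  +wl: 
  step 4. node 3  ⊔preds=0  new=0  old=⊥  +wl: 1,2
  step 5. node 4  ⊔preds=0  new=0  stable
  step 6. node 5  ⊔preds=0  new=0  old=⊥  +wl: 3
  step 7. node 1  ⊔preds=0  new=0  stable
  step 8. node 2  ⊔preds=0  new=0  stable
  step 9. node 3  ⊔preds=0  new=0  stable

Least fixpoint reached:
  node 0: 0
  node 1: 0
  node 2: 0
  node 3: 0
  node 4: 0
  node 5: 0

yes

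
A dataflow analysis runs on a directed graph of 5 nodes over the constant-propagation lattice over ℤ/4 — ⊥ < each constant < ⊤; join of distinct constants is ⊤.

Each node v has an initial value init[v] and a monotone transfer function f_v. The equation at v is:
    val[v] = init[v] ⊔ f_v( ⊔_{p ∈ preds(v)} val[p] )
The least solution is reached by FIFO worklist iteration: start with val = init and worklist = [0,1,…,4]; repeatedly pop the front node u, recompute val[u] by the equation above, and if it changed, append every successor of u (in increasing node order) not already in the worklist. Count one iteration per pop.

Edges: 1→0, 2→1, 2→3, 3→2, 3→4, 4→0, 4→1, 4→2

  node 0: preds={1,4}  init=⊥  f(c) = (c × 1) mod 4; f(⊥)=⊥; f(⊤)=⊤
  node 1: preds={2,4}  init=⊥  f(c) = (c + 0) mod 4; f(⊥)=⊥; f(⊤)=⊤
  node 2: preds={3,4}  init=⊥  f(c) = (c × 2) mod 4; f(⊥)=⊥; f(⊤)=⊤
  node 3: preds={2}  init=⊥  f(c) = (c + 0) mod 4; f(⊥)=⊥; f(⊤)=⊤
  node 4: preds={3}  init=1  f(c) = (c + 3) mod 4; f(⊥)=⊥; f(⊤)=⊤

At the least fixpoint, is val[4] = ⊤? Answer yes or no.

yes

Worklist (16 pops):
  #1 pop 0: in=1 → 1 (was ⊥); enqueue []
  #2 pop 1: in=1 → 1 (was ⊥); enqueue [0]
  #3 pop 2: in=1 → 2 (was ⊥); enqueue [1]
  #4 pop 3: in=2 → 2 (was ⊥); enqueue [2]
  #5 pop 4: in=2 → 1 (no change)
  #6 pop 0: in=1 → 1 (no change)
  #7 pop 1: in=⊤ → ⊤ (was 1); enqueue [0]
  #8 pop 2: in=⊤ → ⊤ (was 2); enqueue [1,3]
  #9 pop 0: in=⊤ → ⊤ (was 1); enqueue []
  #10 pop 1: in=⊤ → ⊤ (no change)
  #11 pop 3: in=⊤ → ⊤ (was 2); enqueue [2,4]
  #12 pop 2: in=⊤ → ⊤ (no change)
  #13 pop 4: in=⊤ → ⊤ (was 1); enqueue [0,1,2]
  #14 pop 0: in=⊤ → ⊤ (no change)
  #15 pop 1: in=⊤ → ⊤ (no change)
  #16 pop 2: in=⊤ → ⊤ (no change)

Fixpoint:
  val[0] = ⊤
  val[1] = ⊤
  val[2] = ⊤
  val[3] = ⊤
  val[4] = ⊤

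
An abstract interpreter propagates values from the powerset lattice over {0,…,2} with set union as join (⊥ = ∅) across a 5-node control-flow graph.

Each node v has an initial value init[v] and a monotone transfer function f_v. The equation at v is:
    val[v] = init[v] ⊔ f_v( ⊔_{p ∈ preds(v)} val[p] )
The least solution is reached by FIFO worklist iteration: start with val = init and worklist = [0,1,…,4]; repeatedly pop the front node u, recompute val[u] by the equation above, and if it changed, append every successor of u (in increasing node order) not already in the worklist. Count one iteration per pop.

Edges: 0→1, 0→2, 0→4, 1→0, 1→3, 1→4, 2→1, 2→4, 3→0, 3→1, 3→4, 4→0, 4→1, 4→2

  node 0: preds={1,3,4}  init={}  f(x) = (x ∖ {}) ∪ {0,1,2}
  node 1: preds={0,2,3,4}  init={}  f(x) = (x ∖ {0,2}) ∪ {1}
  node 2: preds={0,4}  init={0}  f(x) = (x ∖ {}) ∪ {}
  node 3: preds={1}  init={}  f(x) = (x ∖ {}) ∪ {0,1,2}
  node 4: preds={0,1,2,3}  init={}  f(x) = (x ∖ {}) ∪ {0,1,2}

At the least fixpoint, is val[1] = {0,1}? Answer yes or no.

no

Trace (8 dequeues):
  [1] u=0 | in {} | out {0,1,2} | prev {} | push {}
  [2] u=1 | in {0,1,2} | out {1} | prev {} | push {0}
  [3] u=2 | in {0,1,2} | out {0,1,2} | prev {0} | push {1}
  [4] u=3 | in {1} | out {0,1,2} | prev {} | push {}
  [5] u=4 | in {0,1,2} | out {0,1,2} | prev {} | push {2}
  [6] u=0 | in {0,1,2} | out {0,1,2} | ==
  [7] u=1 | in {0,1,2} | out {1} | ==
  [8] u=2 | in {0,1,2} | out {0,1,2} | ==

Converged values:
  [0] {0,1,2}
  [1] {1}
  [2] {0,1,2}
  [3] {0,1,2}
  [4] {0,1,2}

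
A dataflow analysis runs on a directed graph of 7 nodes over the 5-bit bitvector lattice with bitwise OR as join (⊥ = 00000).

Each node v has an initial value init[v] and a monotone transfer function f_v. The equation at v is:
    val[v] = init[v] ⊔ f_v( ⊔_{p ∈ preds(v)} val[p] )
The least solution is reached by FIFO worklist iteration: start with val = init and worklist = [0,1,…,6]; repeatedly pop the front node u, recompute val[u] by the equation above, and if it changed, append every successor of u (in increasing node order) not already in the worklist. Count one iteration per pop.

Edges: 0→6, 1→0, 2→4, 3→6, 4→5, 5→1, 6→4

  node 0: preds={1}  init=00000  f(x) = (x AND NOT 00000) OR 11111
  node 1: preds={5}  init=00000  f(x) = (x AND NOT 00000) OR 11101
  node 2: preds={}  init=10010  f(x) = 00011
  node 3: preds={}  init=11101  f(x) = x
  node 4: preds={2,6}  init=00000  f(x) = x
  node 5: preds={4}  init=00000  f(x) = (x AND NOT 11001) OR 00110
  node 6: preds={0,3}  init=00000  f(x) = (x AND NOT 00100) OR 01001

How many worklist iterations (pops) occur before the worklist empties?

Worklist (12 pops):
  #1 pop 0: in=00000 → 11111 (was 00000); enqueue []
  #2 pop 1: in=00000 → 11101 (was 00000); enqueue [0]
  #3 pop 2: in=00000 → 10011 (was 10010); enqueue []
  #4 pop 3: in=00000 → 11101 (no change)
  #5 pop 4: in=10011 → 10011 (was 00000); enqueue []
  #6 pop 5: in=10011 → 00110 (was 00000); enqueue [1]
  #7 pop 6: in=11111 → 11011 (was 00000); enqueue [4]
  #8 pop 0: in=11101 → 11111 (no change)
  #9 pop 1: in=00110 → 11111 (was 11101); enqueue [0]
  #10 pop 4: in=11011 → 11011 (was 10011); enqueue [5]
  #11 pop 0: in=11111 → 11111 (no change)
  #12 pop 5: in=11011 → 00110 (no change)

Fixpoint:
  val[0] = 11111
  val[1] = 11111
  val[2] = 10011
  val[3] = 11101
  val[4] = 11011
  val[5] = 00110
  val[6] = 11011

12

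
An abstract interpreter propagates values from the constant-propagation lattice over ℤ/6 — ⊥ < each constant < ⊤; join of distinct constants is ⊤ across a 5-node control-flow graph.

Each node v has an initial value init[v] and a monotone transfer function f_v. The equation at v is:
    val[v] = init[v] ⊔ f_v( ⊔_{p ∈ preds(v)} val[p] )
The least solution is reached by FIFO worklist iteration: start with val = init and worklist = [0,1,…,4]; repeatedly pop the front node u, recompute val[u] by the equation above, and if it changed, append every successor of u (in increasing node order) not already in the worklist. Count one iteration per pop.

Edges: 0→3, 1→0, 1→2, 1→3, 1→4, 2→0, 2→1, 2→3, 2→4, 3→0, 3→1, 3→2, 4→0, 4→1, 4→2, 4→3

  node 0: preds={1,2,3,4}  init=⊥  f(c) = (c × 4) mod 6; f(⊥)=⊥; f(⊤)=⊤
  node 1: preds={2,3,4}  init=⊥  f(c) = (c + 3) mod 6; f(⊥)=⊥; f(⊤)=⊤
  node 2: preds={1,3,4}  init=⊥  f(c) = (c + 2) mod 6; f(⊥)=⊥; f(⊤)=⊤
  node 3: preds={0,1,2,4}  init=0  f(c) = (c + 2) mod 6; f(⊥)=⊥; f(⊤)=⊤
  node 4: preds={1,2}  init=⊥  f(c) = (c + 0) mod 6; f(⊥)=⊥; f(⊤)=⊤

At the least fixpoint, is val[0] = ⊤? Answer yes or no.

yes

Worklist (11 pops):
  #1 pop 0: in=0 → 0 (was ⊥); enqueue []
  #2 pop 1: in=0 → 3 (was ⊥); enqueue [0]
  #3 pop 2: in=⊤ → ⊤ (was ⊥); enqueue [1]
  #4 pop 3: in=⊤ → ⊤ (was 0); enqueue [2]
  #5 pop 4: in=⊤ → ⊤ (was ⊥); enqueue [3]
  #6 pop 0: in=⊤ → ⊤ (was 0); enqueue []
  #7 pop 1: in=⊤ → ⊤ (was 3); enqueue [0,4]
  #8 pop 2: in=⊤ → ⊤ (no change)
  #9 pop 3: in=⊤ → ⊤ (no change)
  #10 pop 0: in=⊤ → ⊤ (no change)
  #11 pop 4: in=⊤ → ⊤ (no change)

Fixpoint:
  val[0] = ⊤
  val[1] = ⊤
  val[2] = ⊤
  val[3] = ⊤
  val[4] = ⊤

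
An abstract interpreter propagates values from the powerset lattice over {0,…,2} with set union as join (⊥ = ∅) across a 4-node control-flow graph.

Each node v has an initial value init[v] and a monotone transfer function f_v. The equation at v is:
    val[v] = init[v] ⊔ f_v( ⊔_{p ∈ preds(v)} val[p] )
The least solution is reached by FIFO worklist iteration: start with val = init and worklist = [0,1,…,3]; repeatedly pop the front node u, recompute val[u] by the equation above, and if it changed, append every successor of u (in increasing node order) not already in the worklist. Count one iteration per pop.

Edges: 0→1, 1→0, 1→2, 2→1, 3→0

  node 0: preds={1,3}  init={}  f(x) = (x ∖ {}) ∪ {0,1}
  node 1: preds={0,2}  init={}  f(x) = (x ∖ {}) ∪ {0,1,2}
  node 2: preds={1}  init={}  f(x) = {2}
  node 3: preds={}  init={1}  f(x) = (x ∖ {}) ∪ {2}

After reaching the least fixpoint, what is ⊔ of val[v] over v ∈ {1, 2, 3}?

Trace (6 dequeues):
  [1] u=0 | in {1} | out {0,1} | prev {} | push {}
  [2] u=1 | in {0,1} | out {0,1,2} | prev {} | push {0}
  [3] u=2 | in {0,1,2} | out {2} | prev {} | push {1}
  [4] u=3 | in {} | out {1,2} | prev {1} | push {}
  [5] u=0 | in {0,1,2} | out {0,1,2} | prev {0,1} | push {}
  [6] u=1 | in {0,1,2} | out {0,1,2} | ==

Converged values:
  [0] {0,1,2}
  [1] {0,1,2}
  [2] {2}
  [3] {1,2}

{0,1,2}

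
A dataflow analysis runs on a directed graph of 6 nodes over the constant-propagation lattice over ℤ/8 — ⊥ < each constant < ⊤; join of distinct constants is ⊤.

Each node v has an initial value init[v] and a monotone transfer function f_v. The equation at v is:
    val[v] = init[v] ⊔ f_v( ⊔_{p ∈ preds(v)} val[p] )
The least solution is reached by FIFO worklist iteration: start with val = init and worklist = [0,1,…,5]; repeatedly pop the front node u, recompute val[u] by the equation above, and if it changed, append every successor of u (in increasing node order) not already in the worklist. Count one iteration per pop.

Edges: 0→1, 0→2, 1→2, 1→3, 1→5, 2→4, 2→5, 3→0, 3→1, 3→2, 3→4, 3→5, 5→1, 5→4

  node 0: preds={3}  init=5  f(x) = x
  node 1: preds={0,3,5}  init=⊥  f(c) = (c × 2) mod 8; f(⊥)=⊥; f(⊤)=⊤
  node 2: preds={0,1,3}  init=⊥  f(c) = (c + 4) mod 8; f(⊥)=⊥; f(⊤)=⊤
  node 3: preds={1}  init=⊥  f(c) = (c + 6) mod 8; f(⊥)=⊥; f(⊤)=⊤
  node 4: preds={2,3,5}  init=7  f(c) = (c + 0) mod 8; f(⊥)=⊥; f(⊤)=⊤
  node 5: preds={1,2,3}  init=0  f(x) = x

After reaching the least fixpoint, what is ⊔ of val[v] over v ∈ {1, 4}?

Iteration log — 10 steps:
  step 1. node 0  ⊔preds=⊥  new=5  stable
  step 2. node 1  ⊔preds=⊤  new=⊤  old=⊥  +wl: 
  step 3. node 2  ⊔preds=⊤  new=⊤  old=⊥  +wl: 
  step 4. node 3  ⊔preds=⊤  new=⊤  old=⊥  +wl: 0,1,2
  step 5. node 4  ⊔preds=⊤  new=⊤  old=7  +wl: 
  step 6. node 5  ⊔preds=⊤  new=⊤  old=0  +wl: 4
  step 7. node 0  ⊔preds=⊤  new=⊤  old=5  +wl: 
  step 8. node 1  ⊔preds=⊤  new=⊤  stable
  step 9. node 2  ⊔preds=⊤  new=⊤  stable
  step 10. node 4  ⊔preds=⊤  new=⊤  stable

Least fixpoint reached:
  node 0: ⊤
  node 1: ⊤
  node 2: ⊤
  node 3: ⊤
  node 4: ⊤
  node 5: ⊤

⊤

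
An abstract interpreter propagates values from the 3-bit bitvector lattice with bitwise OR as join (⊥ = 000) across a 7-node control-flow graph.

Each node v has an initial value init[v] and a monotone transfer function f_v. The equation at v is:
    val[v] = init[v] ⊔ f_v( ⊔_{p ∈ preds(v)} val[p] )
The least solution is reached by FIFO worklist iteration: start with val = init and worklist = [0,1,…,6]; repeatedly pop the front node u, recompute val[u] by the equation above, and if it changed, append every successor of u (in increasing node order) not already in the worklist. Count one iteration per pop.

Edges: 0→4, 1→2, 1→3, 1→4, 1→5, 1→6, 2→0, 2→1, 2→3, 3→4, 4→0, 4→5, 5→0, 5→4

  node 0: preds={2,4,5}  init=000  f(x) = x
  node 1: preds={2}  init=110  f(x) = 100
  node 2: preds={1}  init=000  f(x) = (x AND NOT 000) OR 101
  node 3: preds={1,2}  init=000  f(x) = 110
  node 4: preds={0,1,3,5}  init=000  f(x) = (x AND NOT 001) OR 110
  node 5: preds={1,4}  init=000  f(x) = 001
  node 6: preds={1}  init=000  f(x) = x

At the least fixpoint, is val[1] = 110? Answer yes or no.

yes

Trace (10 dequeues):
  [1] u=0 | in 000 | out 000 | ==
  [2] u=1 | in 000 | out 110 | ==
  [3] u=2 | in 110 | out 111 | prev 000 | push {0,1}
  [4] u=3 | in 111 | out 110 | prev 000 | push {}
  [5] u=4 | in 110 | out 110 | prev 000 | push {}
  [6] u=5 | in 110 | out 001 | prev 000 | push {4}
  [7] u=6 | in 110 | out 110 | prev 000 | push {}
  [8] u=0 | in 111 | out 111 | prev 000 | push {}
  [9] u=1 | in 111 | out 110 | ==
  [10] u=4 | in 111 | out 110 | ==

Converged values:
  [0] 111
  [1] 110
  [2] 111
  [3] 110
  [4] 110
  [5] 001
  [6] 110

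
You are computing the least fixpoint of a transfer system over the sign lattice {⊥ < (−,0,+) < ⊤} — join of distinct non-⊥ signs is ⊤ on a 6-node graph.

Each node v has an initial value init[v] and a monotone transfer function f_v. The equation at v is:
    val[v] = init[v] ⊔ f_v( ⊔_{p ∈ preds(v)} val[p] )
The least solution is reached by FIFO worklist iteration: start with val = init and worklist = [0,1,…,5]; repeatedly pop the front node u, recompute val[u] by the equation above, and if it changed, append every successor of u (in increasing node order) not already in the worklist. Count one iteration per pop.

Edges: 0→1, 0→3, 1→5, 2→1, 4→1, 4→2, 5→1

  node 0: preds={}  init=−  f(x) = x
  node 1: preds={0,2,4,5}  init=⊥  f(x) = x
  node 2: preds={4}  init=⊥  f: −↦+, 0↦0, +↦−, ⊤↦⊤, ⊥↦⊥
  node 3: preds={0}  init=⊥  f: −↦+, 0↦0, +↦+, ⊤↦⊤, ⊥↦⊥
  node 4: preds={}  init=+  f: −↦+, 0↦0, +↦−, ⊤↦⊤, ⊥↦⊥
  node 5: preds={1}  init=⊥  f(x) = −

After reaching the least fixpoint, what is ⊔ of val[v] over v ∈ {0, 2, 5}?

−

Trace (7 dequeues):
  [1] u=0 | in ⊥ | out − | ==
  [2] u=1 | in ⊤ | out ⊤ | prev ⊥ | push {}
  [3] u=2 | in + | out − | prev ⊥ | push {1}
  [4] u=3 | in − | out + | prev ⊥ | push {}
  [5] u=4 | in ⊥ | out + | ==
  [6] u=5 | in ⊤ | out − | prev ⊥ | push {}
  [7] u=1 | in ⊤ | out ⊤ | ==

Converged values:
  [0] −
  [1] ⊤
  [2] −
  [3] +
  [4] +
  [5] −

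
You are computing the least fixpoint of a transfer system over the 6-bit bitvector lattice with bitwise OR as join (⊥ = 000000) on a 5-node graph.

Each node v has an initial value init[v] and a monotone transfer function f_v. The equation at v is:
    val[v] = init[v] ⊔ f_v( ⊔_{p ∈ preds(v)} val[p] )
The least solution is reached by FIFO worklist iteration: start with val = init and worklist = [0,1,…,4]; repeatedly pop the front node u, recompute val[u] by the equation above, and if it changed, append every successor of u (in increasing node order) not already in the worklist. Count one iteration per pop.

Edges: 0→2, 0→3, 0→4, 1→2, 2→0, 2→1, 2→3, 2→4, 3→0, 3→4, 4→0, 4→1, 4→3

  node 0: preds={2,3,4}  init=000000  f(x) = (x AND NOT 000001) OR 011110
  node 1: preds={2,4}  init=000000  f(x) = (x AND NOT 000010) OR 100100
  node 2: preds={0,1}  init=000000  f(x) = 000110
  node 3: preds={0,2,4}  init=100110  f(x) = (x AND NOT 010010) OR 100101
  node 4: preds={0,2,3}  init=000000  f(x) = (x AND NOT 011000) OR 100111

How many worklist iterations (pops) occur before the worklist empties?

9

Worklist (9 pops):
  #1 pop 0: in=100110 → 111110 (was 000000); enqueue []
  #2 pop 1: in=000000 → 100100 (was 000000); enqueue []
  #3 pop 2: in=111110 → 000110 (was 000000); enqueue [0,1]
  #4 pop 3: in=111110 → 101111 (was 100110); enqueue []
  #5 pop 4: in=111111 → 100111 (was 000000); enqueue [3]
  #6 pop 0: in=101111 → 111110 (no change)
  #7 pop 1: in=100111 → 100101 (was 100100); enqueue [2]
  #8 pop 3: in=111111 → 101111 (no change)
  #9 pop 2: in=111111 → 000110 (no change)

Fixpoint:
  val[0] = 111110
  val[1] = 100101
  val[2] = 000110
  val[3] = 101111
  val[4] = 100111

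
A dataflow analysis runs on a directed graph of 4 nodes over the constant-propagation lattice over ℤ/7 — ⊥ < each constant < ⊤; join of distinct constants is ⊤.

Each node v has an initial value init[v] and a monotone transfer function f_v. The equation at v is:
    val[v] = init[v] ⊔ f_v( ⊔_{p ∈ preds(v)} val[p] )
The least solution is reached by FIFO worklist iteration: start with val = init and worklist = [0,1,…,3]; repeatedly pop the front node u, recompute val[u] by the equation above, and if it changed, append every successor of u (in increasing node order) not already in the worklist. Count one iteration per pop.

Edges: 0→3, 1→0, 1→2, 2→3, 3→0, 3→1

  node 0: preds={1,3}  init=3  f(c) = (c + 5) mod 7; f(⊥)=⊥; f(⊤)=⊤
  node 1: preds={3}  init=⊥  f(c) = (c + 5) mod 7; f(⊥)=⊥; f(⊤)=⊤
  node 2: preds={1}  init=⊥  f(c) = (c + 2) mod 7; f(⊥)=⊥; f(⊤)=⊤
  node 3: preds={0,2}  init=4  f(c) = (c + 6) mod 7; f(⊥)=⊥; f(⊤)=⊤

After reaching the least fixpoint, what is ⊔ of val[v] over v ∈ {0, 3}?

Worklist (9 pops):
  #1 pop 0: in=4 → ⊤ (was 3); enqueue []
  #2 pop 1: in=4 → 2 (was ⊥); enqueue [0]
  #3 pop 2: in=2 → 4 (was ⊥); enqueue []
  #4 pop 3: in=⊤ → ⊤ (was 4); enqueue [1]
  #5 pop 0: in=⊤ → ⊤ (no change)
  #6 pop 1: in=⊤ → ⊤ (was 2); enqueue [0,2]
  #7 pop 0: in=⊤ → ⊤ (no change)
  #8 pop 2: in=⊤ → ⊤ (was 4); enqueue [3]
  #9 pop 3: in=⊤ → ⊤ (no change)

Fixpoint:
  val[0] = ⊤
  val[1] = ⊤
  val[2] = ⊤
  val[3] = ⊤

⊤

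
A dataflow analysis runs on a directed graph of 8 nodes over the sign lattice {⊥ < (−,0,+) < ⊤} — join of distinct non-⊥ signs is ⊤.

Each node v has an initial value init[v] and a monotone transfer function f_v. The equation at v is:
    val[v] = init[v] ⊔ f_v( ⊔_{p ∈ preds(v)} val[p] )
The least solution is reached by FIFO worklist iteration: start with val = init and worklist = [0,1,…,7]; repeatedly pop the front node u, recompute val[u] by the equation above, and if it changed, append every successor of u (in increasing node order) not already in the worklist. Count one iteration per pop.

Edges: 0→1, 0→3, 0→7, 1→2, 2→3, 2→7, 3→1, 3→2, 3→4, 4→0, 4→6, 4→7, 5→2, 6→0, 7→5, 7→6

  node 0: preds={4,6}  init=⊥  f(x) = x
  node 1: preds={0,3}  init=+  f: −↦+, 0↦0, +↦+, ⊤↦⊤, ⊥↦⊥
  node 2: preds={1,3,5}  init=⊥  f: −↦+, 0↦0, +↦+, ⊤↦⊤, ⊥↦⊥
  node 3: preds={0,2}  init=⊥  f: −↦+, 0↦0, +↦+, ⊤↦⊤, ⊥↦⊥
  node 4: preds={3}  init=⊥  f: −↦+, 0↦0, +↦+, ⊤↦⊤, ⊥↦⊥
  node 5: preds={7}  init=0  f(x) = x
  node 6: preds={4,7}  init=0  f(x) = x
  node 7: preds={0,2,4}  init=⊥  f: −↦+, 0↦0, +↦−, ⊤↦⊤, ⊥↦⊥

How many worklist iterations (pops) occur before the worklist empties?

Trace (17 dequeues):
  [1] u=0 | in 0 | out 0 | prev ⊥ | push {}
  [2] u=1 | in 0 | out ⊤ | prev + | push {}
  [3] u=2 | in ⊤ | out ⊤ | prev ⊥ | push {}
  [4] u=3 | in ⊤ | out ⊤ | prev ⊥ | push {1,2}
  [5] u=4 | in ⊤ | out ⊤ | prev ⊥ | push {0}
  [6] u=5 | in ⊥ | out 0 | ==
  [7] u=6 | in ⊤ | out ⊤ | prev 0 | push {}
  [8] u=7 | in ⊤ | out ⊤ | prev ⊥ | push {5,6}
  [9] u=1 | in ⊤ | out ⊤ | ==
  [10] u=2 | in ⊤ | out ⊤ | ==
  [11] u=0 | in ⊤ | out ⊤ | prev 0 | push {1,3,7}
  [12] u=5 | in ⊤ | out ⊤ | prev 0 | push {2}
  [13] u=6 | in ⊤ | out ⊤ | ==
  [14] u=1 | in ⊤ | out ⊤ | ==
  [15] u=3 | in ⊤ | out ⊤ | ==
  [16] u=7 | in ⊤ | out ⊤ | ==
  [17] u=2 | in ⊤ | out ⊤ | ==

Converged values:
  [0] ⊤
  [1] ⊤
  [2] ⊤
  [3] ⊤
  [4] ⊤
  [5] ⊤
  [6] ⊤
  [7] ⊤

17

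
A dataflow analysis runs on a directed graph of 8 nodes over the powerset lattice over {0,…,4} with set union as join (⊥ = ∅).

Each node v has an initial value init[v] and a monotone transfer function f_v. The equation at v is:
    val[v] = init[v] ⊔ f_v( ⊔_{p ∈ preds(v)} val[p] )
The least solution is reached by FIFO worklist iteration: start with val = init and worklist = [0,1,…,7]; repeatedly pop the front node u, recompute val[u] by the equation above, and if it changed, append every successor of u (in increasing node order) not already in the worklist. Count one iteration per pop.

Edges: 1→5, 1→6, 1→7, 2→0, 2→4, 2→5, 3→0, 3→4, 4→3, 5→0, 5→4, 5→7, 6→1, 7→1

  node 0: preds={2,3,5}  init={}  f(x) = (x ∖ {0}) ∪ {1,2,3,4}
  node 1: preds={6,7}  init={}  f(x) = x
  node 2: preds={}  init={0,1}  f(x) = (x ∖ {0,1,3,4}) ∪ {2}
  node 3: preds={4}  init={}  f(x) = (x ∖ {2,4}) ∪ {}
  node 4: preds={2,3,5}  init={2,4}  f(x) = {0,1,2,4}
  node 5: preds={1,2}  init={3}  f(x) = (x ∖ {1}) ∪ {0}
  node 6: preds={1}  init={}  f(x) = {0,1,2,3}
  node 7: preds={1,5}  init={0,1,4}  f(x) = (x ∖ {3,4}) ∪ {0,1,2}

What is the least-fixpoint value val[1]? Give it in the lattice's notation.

{0,1,2,3,4}

Trace (16 dequeues):
  [1] u=0 | in {0,1,3} | out {1,2,3,4} | prev {} | push {}
  [2] u=1 | in {0,1,4} | out {0,1,4} | prev {} | push {}
  [3] u=2 | in {} | out {0,1,2} | prev {0,1} | push {0}
  [4] u=3 | in {2,4} | out {} | ==
  [5] u=4 | in {0,1,2,3} | out {0,1,2,4} | prev {2,4} | push {3}
  [6] u=5 | in {0,1,2,4} | out {0,2,3,4} | prev {3} | push {4}
  [7] u=6 | in {0,1,4} | out {0,1,2,3} | prev {} | push {1}
  [8] u=7 | in {0,1,2,3,4} | out {0,1,2,4} | prev {0,1,4} | push {}
  [9] u=0 | in {0,1,2,3,4} | out {1,2,3,4} | ==
  [10] u=3 | in {0,1,2,4} | out {0,1} | prev {} | push {0}
  [11] u=4 | in {0,1,2,3,4} | out {0,1,2,4} | ==
  [12] u=1 | in {0,1,2,3,4} | out {0,1,2,3,4} | prev {0,1,4} | push {5,6,7}
  [13] u=0 | in {0,1,2,3,4} | out {1,2,3,4} | ==
  [14] u=5 | in {0,1,2,3,4} | out {0,2,3,4} | ==
  [15] u=6 | in {0,1,2,3,4} | out {0,1,2,3} | ==
  [16] u=7 | in {0,1,2,3,4} | out {0,1,2,4} | ==

Converged values:
  [0] {1,2,3,4}
  [1] {0,1,2,3,4}
  [2] {0,1,2}
  [3] {0,1}
  [4] {0,1,2,4}
  [5] {0,2,3,4}
  [6] {0,1,2,3}
  [7] {0,1,2,4}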